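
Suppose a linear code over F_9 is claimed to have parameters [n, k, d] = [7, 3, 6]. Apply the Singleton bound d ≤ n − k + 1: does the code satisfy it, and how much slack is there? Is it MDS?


Singleton RHS = n − k + 1 = 5, slack = -1, bound violated (no such code; not MDS).

Singleton bound: d ≤ n − k + 1.
Here n = 7, k = 3, so n − k + 1 = 5.
Given d = 6, check d ≤ 5: NO.
Slack = (n − k + 1) − d = -1.
The slack is negative: d = 6 exceeds n − k + 1 = 5 by 1, so the Singleton bound is violated and no linear [7, 3, 6]_9 code can exist. In particular it is not MDS (MDS requires d = n − k + 1 exactly).
Description: the claimed parameters are [7, 3, 6]_9; such a code would be impossible (violates the Singleton bound).


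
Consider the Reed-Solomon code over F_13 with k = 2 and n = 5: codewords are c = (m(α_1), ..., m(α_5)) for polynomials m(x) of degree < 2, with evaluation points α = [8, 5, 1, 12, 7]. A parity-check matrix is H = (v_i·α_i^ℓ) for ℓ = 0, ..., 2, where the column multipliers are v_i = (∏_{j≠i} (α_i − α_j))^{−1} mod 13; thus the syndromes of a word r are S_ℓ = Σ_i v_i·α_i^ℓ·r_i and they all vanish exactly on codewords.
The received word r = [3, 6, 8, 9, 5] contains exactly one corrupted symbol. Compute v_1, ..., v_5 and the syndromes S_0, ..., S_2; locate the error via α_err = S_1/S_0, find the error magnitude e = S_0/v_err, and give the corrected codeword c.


S = (10, 2, 3), error at position 1, error magnitude e = 5, c = [11, 6, 8, 9, 5].

Step 1: column multipliers v_i = (∏_{j≠i}(α_i − α_j))^{−1} mod 13.
  i = 1 (α = 8): (8−5)(8−1)(8−12)(8−7) = 3·7·(−4)·1 = −84 ≡ 7, so v_1 = 7^{−1} = 2 (mod 13).
  i = 2 (α = 5): (5−8)(5−1)(5−12)(5−7) = (−3)·4·(−7)·(−2) = −168 ≡ 1, so v_2 = 1^{−1} = 1 (mod 13).
  i = 3 (α = 1): (1−8)(1−5)(1−12)(1−7) = (−7)·(−4)·(−11)·(−6) = 1848 ≡ 2, so v_3 = 2^{−1} = 7 (mod 13).
  i = 4 (α = 12): (12−8)(12−5)(12−1)(12−7) = 4·7·11·5 = 1540 ≡ 6, so v_4 = 6^{−1} = 11 (mod 13).
  i = 5 (α = 7): (7−8)(7−5)(7−1)(7−12) = (−1)·2·6·(−5) = 60 ≡ 8, so v_5 = 8^{−1} = 5 (mod 13).
  v = [2, 1, 7, 11, 5].
Step 2: syndromes of r = [3, 6, 8, 9, 5] (all sums mod 13).
  S_0 = Σ v_i r_i = 2·3 + 1·6 + 7·8 + 11·9 + 5·5 = 192 ≡ 10.
  S_1 = Σ v_i α_i r_i = 2·8·3 + 1·5·6 + 7·1·8 + 11·12·9 + 5·7·5 = 1497 ≡ 2.
  α_i^2 mod 13 = [12, 12, 1, 1, 10].
  S_2 = Σ v_i α_i^2 r_i = 2·12·3 + 1·12·6 + 7·1·8 + 11·1·9 + 5·10·5 = 549 ≡ 3.
  S = (10, 2, 3) ≠ 0, so r is not a codeword (an error is present).
Step 3: locate the error. For a single error e at position i, S_ℓ = v_i·e·α_i^ℓ, so α_err = S_1/S_0.
  S_0^{−1} = 10^{−1} = 4 (mod 13), so α_err = 2·4 = 8 ≡ 8 = α_1. Error position i = 1.
  Consistency check: S_2/S_1 = 3·7 = 21 ≡ 8 = α_err ✓ (single-error assumption holds).
Step 4: error magnitude e = S_0/v_1 = S_0·∏_{j≠1}(α_1 − α_j) = 10·7 = 70 ≡ 5 (mod 13).
Step 5: correct position 1: c_1 = r_1 − e = 3 − 5 ≡ 11 (mod 13). Hence c = [11, 6, 8, 9, 5].
  Check: interpolating c through the α_i gives m(x) = 2 + 6·x (degree < 2) with m(α_i) = c_i for every i, so c is indeed a codeword.


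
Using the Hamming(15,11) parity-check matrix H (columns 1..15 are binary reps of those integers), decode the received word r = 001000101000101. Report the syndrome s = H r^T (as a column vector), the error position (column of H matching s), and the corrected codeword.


s = (1, 1, 1, 1)^T, error position = 15, corrected codeword c = 001000101000100

Compute s = H r^T mod 2 one row at a time:
  s_1 = 0 + 1 + 0 + 0 + 0 + 1 + 0 + 1 = 3 ≡ 1 (mod 2).
  s_2 = 0 + 0 + 0 + 1 + 0 + 1 + 0 + 1 = 3 ≡ 1 (mod 2).
  s_3 = 0 + 1 + 0 + 1 + 0 + 0 + 0 + 1 = 3 ≡ 1 (mod 2).
  s_4 = 0 + 1 + 0 + 1 + 1 + 0 + 1 + 1 = 5 ≡ 1 (mod 2).
s = (1, 1, 1, 1)^T — this equals column 15 of H (binary 1111), so error is at position 15.
Correct: flip bit 15 of r = 001000101000101 to get c = 001000101000100.


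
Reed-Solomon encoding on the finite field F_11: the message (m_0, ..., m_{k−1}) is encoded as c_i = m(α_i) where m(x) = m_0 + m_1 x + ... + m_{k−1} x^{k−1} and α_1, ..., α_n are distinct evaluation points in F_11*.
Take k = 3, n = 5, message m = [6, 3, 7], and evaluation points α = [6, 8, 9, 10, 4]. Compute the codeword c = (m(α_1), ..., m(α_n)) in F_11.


c = [1, 5, 6, 10, 9]

Message polynomial: m(x) = 6 + 3·x + 7·x^2 (mod 11).
For each evaluation point α_i, compute m(α_i) mod 11:
  α_1 = 6: Horner steps 7 → 1 → 1, so m(6) = 1.
  α_2 = 8: Horner steps 7 → 4 → 5, so m(8) = 5.
  α_3 = 9: Horner steps 7 → 0 → 6, so m(9) = 6.
  α_4 = 10: Horner steps 7 → 7 → 10, so m(10) = 10.
  α_5 = 4: Horner steps 7 → 9 → 9, so m(4) = 9.
Codeword c = [1, 5, 6, 10, 9] ∈ F_11^5.


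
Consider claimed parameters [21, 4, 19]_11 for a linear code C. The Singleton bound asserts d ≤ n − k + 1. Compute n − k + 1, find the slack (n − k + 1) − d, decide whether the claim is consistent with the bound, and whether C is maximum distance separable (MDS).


Singleton RHS = n − k + 1 = 18, slack = -1, bound violated (no such code; not MDS).

Singleton bound: d ≤ n − k + 1.
Here n = 21, k = 4, so n − k + 1 = 18.
Given d = 19, check d ≤ 18: NO.
Slack = (n − k + 1) − d = -1.
The slack is negative: d = 19 exceeds n − k + 1 = 18 by 1, so the Singleton bound is violated and no linear [21, 4, 19]_11 code can exist. In particular it is not MDS (MDS requires d = n − k + 1 exactly).
Description: the claimed parameters are [21, 4, 19]_11; such a code would be impossible (violates the Singleton bound).


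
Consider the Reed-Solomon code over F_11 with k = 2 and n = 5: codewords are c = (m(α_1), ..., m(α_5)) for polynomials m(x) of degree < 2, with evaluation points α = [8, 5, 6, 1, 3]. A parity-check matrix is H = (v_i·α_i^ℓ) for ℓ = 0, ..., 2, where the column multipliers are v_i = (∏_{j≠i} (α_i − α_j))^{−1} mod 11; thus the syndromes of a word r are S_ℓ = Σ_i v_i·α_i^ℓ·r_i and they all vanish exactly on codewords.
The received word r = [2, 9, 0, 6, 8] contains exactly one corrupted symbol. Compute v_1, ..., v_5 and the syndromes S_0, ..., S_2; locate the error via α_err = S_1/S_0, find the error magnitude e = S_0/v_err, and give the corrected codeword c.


S = (5, 3, 4), error at position 2, error magnitude e = 10, c = [2, 10, 0, 6, 8].

Step 1: column multipliers v_i = (∏_{j≠i}(α_i − α_j))^{−1} mod 11.
  i = 1 (α = 8): (8−5)(8−6)(8−1)(8−3) = 3·2·7·5 = 210 ≡ 1, so v_1 = 1^{−1} = 1 (mod 11).
  i = 2 (α = 5): (5−8)(5−6)(5−1)(5−3) = (−3)·(−1)·4·2 = 24 ≡ 2, so v_2 = 2^{−1} = 6 (mod 11).
  i = 3 (α = 6): (6−8)(6−5)(6−1)(6−3) = (−2)·1·5·3 = −30 ≡ 3, so v_3 = 3^{−1} = 4 (mod 11).
  i = 4 (α = 1): (1−8)(1−5)(1−6)(1−3) = (−7)·(−4)·(−5)·(−2) = 280 ≡ 5, so v_4 = 5^{−1} = 9 (mod 11).
  i = 5 (α = 3): (3−8)(3−5)(3−6)(3−1) = (−5)·(−2)·(−3)·2 = −60 ≡ 6, so v_5 = 6^{−1} = 2 (mod 11).
  v = [1, 6, 4, 9, 2].
Step 2: syndromes of r = [2, 9, 0, 6, 8] (all sums mod 11).
  S_0 = Σ v_i r_i = 1·2 + 6·9 + 4·0 + 9·6 + 2·8 = 126 ≡ 5.
  S_1 = Σ v_i α_i r_i = 1·8·2 + 6·5·9 + 4·6·0 + 9·1·6 + 2·3·8 = 388 ≡ 3.
  α_i^2 mod 11 = [9, 3, 3, 1, 9].
  S_2 = Σ v_i α_i^2 r_i = 1·9·2 + 6·3·9 + 4·3·0 + 9·1·6 + 2·9·8 = 378 ≡ 4.
  S = (5, 3, 4) ≠ 0, so r is not a codeword (an error is present).
Step 3: locate the error. For a single error e at position i, S_ℓ = v_i·e·α_i^ℓ, so α_err = S_1/S_0.
  S_0^{−1} = 5^{−1} = 9 (mod 11), so α_err = 3·9 = 27 ≡ 5 = α_2. Error position i = 2.
  Consistency check: S_2/S_1 = 4·4 = 16 ≡ 5 = α_err ✓ (single-error assumption holds).
Step 4: error magnitude e = S_0/v_2 = S_0·∏_{j≠2}(α_2 − α_j) = 5·2 = 10 ≡ 10 (mod 11).
Step 5: correct position 2: c_2 = r_2 − e = 9 − 10 ≡ 10 (mod 11). Hence c = [2, 10, 0, 6, 8].
  Check: interpolating c through the α_i gives m(x) = 5 + 1·x (degree < 2) with m(α_i) = c_i for every i, so c is indeed a codeword.


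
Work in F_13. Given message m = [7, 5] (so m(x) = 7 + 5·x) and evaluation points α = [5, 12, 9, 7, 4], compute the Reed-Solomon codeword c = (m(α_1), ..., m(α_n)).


c = [6, 2, 0, 3, 1]

Message polynomial: m(x) = 7 + 5·x (mod 13).
For each evaluation point α_i, compute m(α_i) mod 13:
  α_1 = 5: Horner steps 5 → 6, so m(5) = 6.
  α_2 = 12: Horner steps 5 → 2, so m(12) = 2.
  α_3 = 9: Horner steps 5 → 0, so m(9) = 0.
  α_4 = 7: Horner steps 5 → 3, so m(7) = 3.
  α_5 = 4: Horner steps 5 → 1, so m(4) = 1.
Codeword c = [6, 2, 0, 3, 1] ∈ F_13^5.


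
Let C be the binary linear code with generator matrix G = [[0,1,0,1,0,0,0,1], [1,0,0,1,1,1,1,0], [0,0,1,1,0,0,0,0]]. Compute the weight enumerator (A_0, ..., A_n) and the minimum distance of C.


Weight distribution: A_0 = 1, A_2 = 1, A_3 = 2, A_5 = 2, A_6 = 1, A_8 = 1. Minimum distance d = 2.

Enumerate all 2^3 = 8 messages m ∈ F_2^3.
For each, compute codeword c = mG in F_2^8, then tally its weight.
  m = 000 → c = 00000000, weight = 0.
  m = 100 → c = 01010001, weight = 3.
  m = 010 → c = 10011110, weight = 5.
  m = 110 → c = 11001111, weight = 6.
  m = 001 → c = 00110000, weight = 2.
  m = 101 → c = 01100001, weight = 3.
  m = 011 → c = 10101110, weight = 5.
  m = 111 → c = 11111111, weight = 8.
Tally weights:
  weight 0: 1 codewords.
  weight 2: 1 codewords.
  weight 3: 2 codewords.
  weight 5: 2 codewords.
  weight 6: 1 codewords.
  weight 8: 1 codewords.
Minimum distance d = smallest w > 0 with A_w > 0 = 2.
Sanity: Σ A_w = 8 = 2^3 = 8 ✓.


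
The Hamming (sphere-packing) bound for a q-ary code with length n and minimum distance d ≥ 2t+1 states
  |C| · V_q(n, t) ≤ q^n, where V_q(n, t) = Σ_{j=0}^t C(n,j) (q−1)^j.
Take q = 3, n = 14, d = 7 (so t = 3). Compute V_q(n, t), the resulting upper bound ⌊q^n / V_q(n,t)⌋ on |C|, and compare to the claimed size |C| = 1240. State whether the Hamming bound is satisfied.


V_q(n, t) = 3305, q^n = 4782969, Hamming bound = 1447, |C| = 1240 ≤ bound (satisfied).

Step 1: Compute V_q(n, t) = Σ_{j=0}^3 C(n, j) (q−1)^j.
  j = 0: C(14,0)·(2)^0 = 1·1 = 1.
  j = 1: C(14,1)·(2)^1 = 14·2 = 28.
  j = 2: C(14,2)·(2)^2 = 91·4 = 364.
  j = 3: C(14,3)·(2)^3 = 364·8 = 2912.
  V_q(n, t) = 1 + 28 + 364 + 2912 = 3305.
Step 2: q^n = 3^14 = 4782969.
Step 3: Hamming bound ⌊q^n / V_q(n,t)⌋ = ⌊4782969/3305⌋ = 1447.
Step 4: Compare |C| = 1240 to 1447: satisfied.
The claimed |C| lies below the Hamming bound.


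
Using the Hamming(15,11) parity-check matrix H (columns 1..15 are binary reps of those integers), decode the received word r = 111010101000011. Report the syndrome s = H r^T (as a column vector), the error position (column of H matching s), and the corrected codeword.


s = (1, 0, 1, 0)^T, error position = 10, corrected codeword c = 111010101100011

Compute s = H r^T mod 2 one row at a time:
  s_1 = 0 + 1 + 0 + 0 + 0 + 0 + 1 + 1 = 3 ≡ 1 (mod 2).
  s_2 = 0 + 1 + 0 + 1 + 0 + 0 + 1 + 1 = 4 ≡ 0 (mod 2).
  s_3 = 1 + 1 + 0 + 1 + 0 + 0 + 1 + 1 = 5 ≡ 1 (mod 2).
  s_4 = 1 + 1 + 1 + 1 + 1 + 0 + 0 + 1 = 6 ≡ 0 (mod 2).
s = (1, 0, 1, 0)^T — this equals column 10 of H (binary 1010), so error is at position 10.
Correct: flip bit 10 of r = 111010101000011 to get c = 111010101100011.


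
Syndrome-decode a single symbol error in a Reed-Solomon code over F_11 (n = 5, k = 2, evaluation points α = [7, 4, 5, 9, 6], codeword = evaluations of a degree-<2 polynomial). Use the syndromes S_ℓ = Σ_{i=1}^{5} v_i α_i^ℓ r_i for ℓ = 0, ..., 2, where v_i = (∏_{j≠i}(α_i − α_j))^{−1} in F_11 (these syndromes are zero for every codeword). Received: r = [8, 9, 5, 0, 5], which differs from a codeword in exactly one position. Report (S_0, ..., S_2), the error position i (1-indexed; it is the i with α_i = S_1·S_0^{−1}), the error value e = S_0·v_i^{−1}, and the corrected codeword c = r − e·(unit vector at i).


S = (8, 4, 2), error at position 5, error magnitude e = 4, c = [8, 9, 5, 0, 1].

Step 1: column multipliers v_i = (∏_{j≠i}(α_i − α_j))^{−1} mod 11.
  i = 1 (α = 7): (7−4)(7−5)(7−9)(7−6) = 3·2·(−2)·1 = −12 ≡ 10, so v_1 = 10^{−1} = 10 (mod 11).
  i = 2 (α = 4): (4−7)(4−5)(4−9)(4−6) = (−3)·(−1)·(−5)·(−2) = 30 ≡ 8, so v_2 = 8^{−1} = 7 (mod 11).
  i = 3 (α = 5): (5−7)(5−4)(5−9)(5−6) = (−2)·1·(−4)·(−1) = −8 ≡ 3, so v_3 = 3^{−1} = 4 (mod 11).
  i = 4 (α = 9): (9−7)(9−4)(9−5)(9−6) = 2·5·4·3 = 120 ≡ 10, so v_4 = 10^{−1} = 10 (mod 11).
  i = 5 (α = 6): (6−7)(6−4)(6−5)(6−9) = (−1)·2·1·(−3) = 6 ≡ 6, so v_5 = 6^{−1} = 2 (mod 11).
  v = [10, 7, 4, 10, 2].
Step 2: syndromes of r = [8, 9, 5, 0, 5] (all sums mod 11).
  S_0 = Σ v_i r_i = 10·8 + 7·9 + 4·5 + 10·0 + 2·5 = 173 ≡ 8.
  S_1 = Σ v_i α_i r_i = 10·7·8 + 7·4·9 + 4·5·5 + 10·9·0 + 2·6·5 = 972 ≡ 4.
  α_i^2 mod 11 = [5, 5, 3, 4, 3].
  S_2 = Σ v_i α_i^2 r_i = 10·5·8 + 7·5·9 + 4·3·5 + 10·4·0 + 2·3·5 = 805 ≡ 2.
  S = (8, 4, 2) ≠ 0, so r is not a codeword (an error is present).
Step 3: locate the error. For a single error e at position i, S_ℓ = v_i·e·α_i^ℓ, so α_err = S_1/S_0.
  S_0^{−1} = 8^{−1} = 7 (mod 11), so α_err = 4·7 = 28 ≡ 6 = α_5. Error position i = 5.
  Consistency check: S_2/S_1 = 2·3 = 6 ≡ 6 = α_err ✓ (single-error assumption holds).
Step 4: error magnitude e = S_0/v_5 = S_0·∏_{j≠5}(α_5 − α_j) = 8·6 = 48 ≡ 4 (mod 11).
Step 5: correct position 5: c_5 = r_5 − e = 5 − 4 ≡ 1 (mod 11). Hence c = [8, 9, 5, 0, 1].
  Check: interpolating c through the α_i gives m(x) = 3 + 7·x (degree < 2) with m(α_i) = c_i for every i, so c is indeed a codeword.


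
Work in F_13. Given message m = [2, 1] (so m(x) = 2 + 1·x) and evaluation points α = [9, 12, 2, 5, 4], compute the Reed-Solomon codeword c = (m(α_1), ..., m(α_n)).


c = [11, 1, 4, 7, 6]

Message polynomial: m(x) = 2 + 1·x (mod 13).
For each evaluation point α_i, compute m(α_i) mod 13:
  α_1 = 9: Horner steps 1 → 11, so m(9) = 11.
  α_2 = 12: Horner steps 1 → 1, so m(12) = 1.
  α_3 = 2: Horner steps 1 → 4, so m(2) = 4.
  α_4 = 5: Horner steps 1 → 7, so m(5) = 7.
  α_5 = 4: Horner steps 1 → 6, so m(4) = 6.
Codeword c = [11, 1, 4, 7, 6] ∈ F_13^5.


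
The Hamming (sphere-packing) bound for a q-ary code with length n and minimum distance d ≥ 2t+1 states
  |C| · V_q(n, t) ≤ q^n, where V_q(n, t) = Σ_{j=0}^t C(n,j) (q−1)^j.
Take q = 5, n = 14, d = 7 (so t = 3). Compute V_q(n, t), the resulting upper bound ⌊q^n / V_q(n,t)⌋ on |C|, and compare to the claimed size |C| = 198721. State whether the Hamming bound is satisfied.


V_q(n, t) = 24809, q^n = 6103515625, Hamming bound = 246020, |C| = 198721 ≤ bound (satisfied).

Step 1: Compute V_q(n, t) = Σ_{j=0}^3 C(n, j) (q−1)^j.
  j = 0: C(14,0)·(4)^0 = 1·1 = 1.
  j = 1: C(14,1)·(4)^1 = 14·4 = 56.
  j = 2: C(14,2)·(4)^2 = 91·16 = 1456.
  j = 3: C(14,3)·(4)^3 = 364·64 = 23296.
  V_q(n, t) = 1 + 56 + 1456 + 23296 = 24809.
Step 2: q^n = 5^14 = 6103515625.
Step 3: Hamming bound ⌊q^n / V_q(n,t)⌋ = ⌊6103515625/24809⌋ = 246020.
Step 4: Compare |C| = 198721 to 246020: satisfied.
The claimed |C| lies below the Hamming bound.


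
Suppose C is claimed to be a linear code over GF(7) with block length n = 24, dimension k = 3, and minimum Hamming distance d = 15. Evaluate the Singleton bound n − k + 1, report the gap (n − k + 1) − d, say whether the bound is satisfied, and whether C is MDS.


Singleton RHS = n − k + 1 = 22, slack = 7, bound satisfied, not MDS.

Singleton bound: d ≤ n − k + 1.
Here n = 24, k = 3, so n − k + 1 = 22.
Given d = 15, check d ≤ 22: YES.
Slack = (n − k + 1) − d = 7.
The code is NOT MDS (slack = 7 > 0).
Description: the claimed parameters are [24, 3, 15]_7; such a code would be non-MDS.


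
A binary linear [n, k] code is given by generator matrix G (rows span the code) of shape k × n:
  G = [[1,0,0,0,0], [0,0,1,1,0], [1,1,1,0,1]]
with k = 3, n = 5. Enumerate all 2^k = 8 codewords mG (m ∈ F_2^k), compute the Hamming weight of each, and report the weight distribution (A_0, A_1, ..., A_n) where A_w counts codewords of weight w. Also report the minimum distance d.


Weight distribution: A_0 = 1, A_1 = 1, A_2 = 1, A_3 = 3, A_4 = 2. Minimum distance d = 1.

Enumerate all 2^3 = 8 messages m ∈ F_2^3.
For each, compute codeword c = mG in F_2^5, then tally its weight.
  m = 000 → c = 00000, weight = 0.
  m = 100 → c = 10000, weight = 1.
  m = 010 → c = 00110, weight = 2.
  m = 110 → c = 10110, weight = 3.
  m = 001 → c = 11101, weight = 4.
  m = 101 → c = 01101, weight = 3.
  m = 011 → c = 11011, weight = 4.
  m = 111 → c = 01011, weight = 3.
Tally weights:
  weight 0: 1 codewords.
  weight 1: 1 codewords.
  weight 2: 1 codewords.
  weight 3: 3 codewords.
  weight 4: 2 codewords.
Minimum distance d = smallest w > 0 with A_w > 0 = 1.
Sanity: Σ A_w = 8 = 2^3 = 8 ✓.


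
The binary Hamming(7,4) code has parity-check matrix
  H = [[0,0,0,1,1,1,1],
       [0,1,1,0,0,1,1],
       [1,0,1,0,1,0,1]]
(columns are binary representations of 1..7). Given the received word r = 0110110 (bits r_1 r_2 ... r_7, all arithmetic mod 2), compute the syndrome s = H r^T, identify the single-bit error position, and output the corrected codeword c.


s = (0, 1, 0)^T, error position = 2, corrected codeword c = 0010110

Compute s = H r^T mod 2 one row at a time:
  s_1 = 0 + 1 + 1 + 0 = 2 ≡ 0 (mod 2).
  s_2 = 1 + 1 + 1 + 0 = 3 ≡ 1 (mod 2).
  s_3 = 0 + 1 + 1 + 0 = 2 ≡ 0 (mod 2).
s = (0, 1, 0)^T — this equals column 2 of H (binary 010), so error is at position 2.
Correct: flip bit 2 of r = 0110110 to get c = 0010110.


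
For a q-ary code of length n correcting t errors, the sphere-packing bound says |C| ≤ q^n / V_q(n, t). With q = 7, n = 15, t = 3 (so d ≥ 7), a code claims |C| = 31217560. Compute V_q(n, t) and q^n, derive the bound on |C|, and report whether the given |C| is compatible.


V_q(n, t) = 102151, q^n = 4747561509943, Hamming bound = 46475918, |C| = 31217560 ≤ bound (satisfied).

Step 1: Compute V_q(n, t) = Σ_{j=0}^3 C(n, j) (q−1)^j.
  j = 0: C(15,0)·(6)^0 = 1·1 = 1.
  j = 1: C(15,1)·(6)^1 = 15·6 = 90.
  j = 2: C(15,2)·(6)^2 = 105·36 = 3780.
  j = 3: C(15,3)·(6)^3 = 455·216 = 98280.
  V_q(n, t) = 1 + 90 + 3780 + 98280 = 102151.
Step 2: q^n = 7^15 = 4747561509943.
Step 3: Hamming bound ⌊q^n / V_q(n,t)⌋ = ⌊4747561509943/102151⌋ = 46475918.
Step 4: Compare |C| = 31217560 to 46475918: satisfied.
The claimed |C| lies below the Hamming bound.


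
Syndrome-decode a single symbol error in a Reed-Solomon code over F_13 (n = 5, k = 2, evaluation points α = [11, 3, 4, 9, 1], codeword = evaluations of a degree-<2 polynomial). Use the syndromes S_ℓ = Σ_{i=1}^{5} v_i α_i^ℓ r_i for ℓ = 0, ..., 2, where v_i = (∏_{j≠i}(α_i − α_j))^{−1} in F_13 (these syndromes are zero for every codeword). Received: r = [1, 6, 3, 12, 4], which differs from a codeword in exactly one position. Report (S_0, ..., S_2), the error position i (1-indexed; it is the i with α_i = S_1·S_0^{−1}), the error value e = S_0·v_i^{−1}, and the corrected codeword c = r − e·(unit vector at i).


S = (9, 10, 1), error at position 3, error magnitude e = 9, c = [1, 6, 7, 12, 4].

Step 1: column multipliers v_i = (∏_{j≠i}(α_i − α_j))^{−1} mod 13.
  i = 1 (α = 11): (11−3)(11−4)(11−9)(11−1) = 8·7·2·10 = 1120 ≡ 2, so v_1 = 2^{−1} = 7 (mod 13).
  i = 2 (α = 3): (3−11)(3−4)(3−9)(3−1) = (−8)·(−1)·(−6)·2 = −96 ≡ 8, so v_2 = 8^{−1} = 5 (mod 13).
  i = 3 (α = 4): (4−11)(4−3)(4−9)(4−1) = (−7)·1·(−5)·3 = 105 ≡ 1, so v_3 = 1^{−1} = 1 (mod 13).
  i = 4 (α = 9): (9−11)(9−3)(9−4)(9−1) = (−2)·6·5·8 = −480 ≡ 1, so v_4 = 1^{−1} = 1 (mod 13).
  i = 5 (α = 1): (1−11)(1−3)(1−4)(1−9) = (−10)·(−2)·(−3)·(−8) = 480 ≡ 12, so v_5 = 12^{−1} = 12 (mod 13).
  v = [7, 5, 1, 1, 12].
Step 2: syndromes of r = [1, 6, 3, 12, 4] (all sums mod 13).
  S_0 = Σ v_i r_i = 7·1 + 5·6 + 1·3 + 1·12 + 12·4 = 100 ≡ 9.
  S_1 = Σ v_i α_i r_i = 7·11·1 + 5·3·6 + 1·4·3 + 1·9·12 + 12·1·4 = 335 ≡ 10.
  α_i^2 mod 13 = [4, 9, 3, 3, 1].
  S_2 = Σ v_i α_i^2 r_i = 7·4·1 + 5·9·6 + 1·3·3 + 1·3·12 + 12·1·4 = 391 ≡ 1.
  S = (9, 10, 1) ≠ 0, so r is not a codeword (an error is present).
Step 3: locate the error. For a single error e at position i, S_ℓ = v_i·e·α_i^ℓ, so α_err = S_1/S_0.
  S_0^{−1} = 9^{−1} = 3 (mod 13), so α_err = 10·3 = 30 ≡ 4 = α_3. Error position i = 3.
  Consistency check: S_2/S_1 = 1·4 = 4 ≡ 4 = α_err ✓ (single-error assumption holds).
Step 4: error magnitude e = S_0/v_3 = S_0·∏_{j≠3}(α_3 − α_j) = 9·1 = 9 ≡ 9 (mod 13).
Step 5: correct position 3: c_3 = r_3 − e = 3 − 9 ≡ 7 (mod 13). Hence c = [1, 6, 7, 12, 4].
  Check: interpolating c through the α_i gives m(x) = 3 + 1·x (degree < 2) with m(α_i) = c_i for every i, so c is indeed a codeword.


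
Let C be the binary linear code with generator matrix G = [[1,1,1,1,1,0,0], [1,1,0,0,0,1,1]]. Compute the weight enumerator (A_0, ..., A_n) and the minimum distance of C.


Weight distribution: A_0 = 1, A_4 = 1, A_5 = 2. Minimum distance d = 4.

Enumerate all 2^2 = 4 messages m ∈ F_2^2.
For each, compute codeword c = mG in F_2^7, then tally its weight.
  m = 00 → c = 0000000, weight = 0.
  m = 10 → c = 1111100, weight = 5.
  m = 01 → c = 1100011, weight = 4.
  m = 11 → c = 0011111, weight = 5.
Tally weights:
  weight 0: 1 codewords.
  weight 4: 1 codewords.
  weight 5: 2 codewords.
Minimum distance d = smallest w > 0 with A_w > 0 = 4.
Sanity: Σ A_w = 4 = 2^2 = 4 ✓.


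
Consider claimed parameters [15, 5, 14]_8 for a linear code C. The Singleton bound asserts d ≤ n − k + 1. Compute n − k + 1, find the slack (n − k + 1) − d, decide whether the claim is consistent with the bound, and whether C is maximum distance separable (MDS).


Singleton RHS = n − k + 1 = 11, slack = -3, bound violated (no such code; not MDS).

Singleton bound: d ≤ n − k + 1.
Here n = 15, k = 5, so n − k + 1 = 11.
Given d = 14, check d ≤ 11: NO.
Slack = (n − k + 1) − d = -3.
The slack is negative: d = 14 exceeds n − k + 1 = 11 by 3, so the Singleton bound is violated and no linear [15, 5, 14]_8 code can exist. In particular it is not MDS (MDS requires d = n − k + 1 exactly).
Description: the claimed parameters are [15, 5, 14]_8; such a code would be impossible (violates the Singleton bound).


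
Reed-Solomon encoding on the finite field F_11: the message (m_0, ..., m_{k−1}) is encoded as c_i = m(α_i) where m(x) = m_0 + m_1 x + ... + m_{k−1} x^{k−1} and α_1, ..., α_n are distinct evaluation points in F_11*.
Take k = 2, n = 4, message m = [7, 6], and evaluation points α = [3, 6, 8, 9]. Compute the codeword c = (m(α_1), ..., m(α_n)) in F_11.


c = [3, 10, 0, 6]

Message polynomial: m(x) = 7 + 6·x (mod 11).
For each evaluation point α_i, compute m(α_i) mod 11:
  α_1 = 3: Horner steps 6 → 3, so m(3) = 3.
  α_2 = 6: Horner steps 6 → 10, so m(6) = 10.
  α_3 = 8: Horner steps 6 → 0, so m(8) = 0.
  α_4 = 9: Horner steps 6 → 6, so m(9) = 6.
Codeword c = [3, 10, 0, 6] ∈ F_11^4.


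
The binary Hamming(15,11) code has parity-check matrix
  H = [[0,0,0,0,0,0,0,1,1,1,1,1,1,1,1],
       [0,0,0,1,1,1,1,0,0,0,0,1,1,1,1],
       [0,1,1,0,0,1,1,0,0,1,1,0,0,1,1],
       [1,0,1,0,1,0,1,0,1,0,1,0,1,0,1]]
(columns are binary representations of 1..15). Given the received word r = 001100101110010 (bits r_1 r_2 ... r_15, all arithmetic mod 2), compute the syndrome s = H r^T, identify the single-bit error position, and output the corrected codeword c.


s = (0, 1, 1, 0)^T, error position = 6, corrected codeword c = 001101101110010

Compute s = H r^T mod 2 one row at a time:
  s_1 = 0 + 1 + 1 + 1 + 0 + 0 + 1 + 0 = 4 ≡ 0 (mod 2).
  s_2 = 1 + 0 + 0 + 1 + 0 + 0 + 1 + 0 = 3 ≡ 1 (mod 2).
  s_3 = 0 + 1 + 0 + 1 + 1 + 1 + 1 + 0 = 5 ≡ 1 (mod 2).
  s_4 = 0 + 1 + 0 + 1 + 1 + 1 + 0 + 0 = 4 ≡ 0 (mod 2).
s = (0, 1, 1, 0)^T — this equals column 6 of H (binary 0110), so error is at position 6.
Correct: flip bit 6 of r = 001100101110010 to get c = 001101101110010.


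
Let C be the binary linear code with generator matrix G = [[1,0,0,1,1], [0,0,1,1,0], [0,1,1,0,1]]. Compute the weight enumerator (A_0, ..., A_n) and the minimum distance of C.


Weight distribution: A_0 = 1, A_2 = 2, A_3 = 4, A_4 = 1. Minimum distance d = 2.

Enumerate all 2^3 = 8 messages m ∈ F_2^3.
For each, compute codeword c = mG in F_2^5, then tally its weight.
  m = 000 → c = 00000, weight = 0.
  m = 100 → c = 10011, weight = 3.
  m = 010 → c = 00110, weight = 2.
  m = 110 → c = 10101, weight = 3.
  m = 001 → c = 01101, weight = 3.
  m = 101 → c = 11110, weight = 4.
  m = 011 → c = 01011, weight = 3.
  m = 111 → c = 11000, weight = 2.
Tally weights:
  weight 0: 1 codewords.
  weight 2: 2 codewords.
  weight 3: 4 codewords.
  weight 4: 1 codewords.
Minimum distance d = smallest w > 0 with A_w > 0 = 2.
Sanity: Σ A_w = 8 = 2^3 = 8 ✓.


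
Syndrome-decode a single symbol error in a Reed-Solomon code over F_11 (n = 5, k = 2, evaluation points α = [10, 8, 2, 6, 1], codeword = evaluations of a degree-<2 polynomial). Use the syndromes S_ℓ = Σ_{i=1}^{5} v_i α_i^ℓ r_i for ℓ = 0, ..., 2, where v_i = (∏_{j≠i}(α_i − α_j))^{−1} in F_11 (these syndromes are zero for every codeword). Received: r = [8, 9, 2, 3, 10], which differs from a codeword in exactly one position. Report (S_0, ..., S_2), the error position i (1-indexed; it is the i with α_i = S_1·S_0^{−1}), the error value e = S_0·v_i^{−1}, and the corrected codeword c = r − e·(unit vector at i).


S = (1, 10, 1), error at position 1, error magnitude e = 4, c = [4, 9, 2, 3, 10].

Step 1: column multipliers v_i = (∏_{j≠i}(α_i − α_j))^{−1} mod 11.
  i = 1 (α = 10): (10−8)(10−2)(10−6)(10−1) = 2·8·4·9 = 576 ≡ 4, so v_1 = 4^{−1} = 3 (mod 11).
  i = 2 (α = 8): (8−10)(8−2)(8−6)(8−1) = (−2)·6·2·7 = −168 ≡ 8, so v_2 = 8^{−1} = 7 (mod 11).
  i = 3 (α = 2): (2−10)(2−8)(2−6)(2−1) = (−8)·(−6)·(−4)·1 = −192 ≡ 6, so v_3 = 6^{−1} = 2 (mod 11).
  i = 4 (α = 6): (6−10)(6−8)(6−2)(6−1) = (−4)·(−2)·4·5 = 160 ≡ 6, so v_4 = 6^{−1} = 2 (mod 11).
  i = 5 (α = 1): (1−10)(1−8)(1−2)(1−6) = (−9)·(−7)·(−1)·(−5) = 315 ≡ 7, so v_5 = 7^{−1} = 8 (mod 11).
  v = [3, 7, 2, 2, 8].
Step 2: syndromes of r = [8, 9, 2, 3, 10] (all sums mod 11).
  S_0 = Σ v_i r_i = 3·8 + 7·9 + 2·2 + 2·3 + 8·10 = 177 ≡ 1.
  S_1 = Σ v_i α_i r_i = 3·10·8 + 7·8·9 + 2·2·2 + 2·6·3 + 8·1·10 = 868 ≡ 10.
  α_i^2 mod 11 = [1, 9, 4, 3, 1].
  S_2 = Σ v_i α_i^2 r_i = 3·1·8 + 7·9·9 + 2·4·2 + 2·3·3 + 8·1·10 = 705 ≡ 1.
  S = (1, 10, 1) ≠ 0, so r is not a codeword (an error is present).
Step 3: locate the error. For a single error e at position i, S_ℓ = v_i·e·α_i^ℓ, so α_err = S_1/S_0.
  S_0^{−1} = 1^{−1} = 1 (mod 11), so α_err = 10·1 = 10 ≡ 10 = α_1. Error position i = 1.
  Consistency check: S_2/S_1 = 1·10 = 10 ≡ 10 = α_err ✓ (single-error assumption holds).
Step 4: error magnitude e = S_0/v_1 = S_0·∏_{j≠1}(α_1 − α_j) = 1·4 = 4 ≡ 4 (mod 11).
Step 5: correct position 1: c_1 = r_1 − e = 8 − 4 ≡ 4 (mod 11). Hence c = [4, 9, 2, 3, 10].
  Check: interpolating c through the α_i gives m(x) = 7 + 3·x (degree < 2) with m(α_i) = c_i for every i, so c is indeed a codeword.


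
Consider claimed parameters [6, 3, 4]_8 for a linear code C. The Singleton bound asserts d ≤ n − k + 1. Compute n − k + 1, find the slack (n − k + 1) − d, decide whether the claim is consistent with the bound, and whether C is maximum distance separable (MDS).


Singleton RHS = n − k + 1 = 4, slack = 0, bound satisfied, MDS.

Singleton bound: d ≤ n − k + 1.
Here n = 6, k = 3, so n − k + 1 = 4.
Given d = 4, check d ≤ 4: YES.
Slack = (n − k + 1) − d = 0.
The code is MDS (slack = 0).
Description: the claimed parameters are [6, 3, 4]_8; such a code would be MDS (meets Singleton bound).


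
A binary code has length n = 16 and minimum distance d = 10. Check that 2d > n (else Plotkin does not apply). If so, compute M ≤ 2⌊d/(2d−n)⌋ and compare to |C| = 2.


Plotkin bound M ≤ 4; given |C| = 2 ≤ bound (satisfied).

Check applicability: 2d = 20, n = 16.
2d − n = 4 > 0, so Plotkin applies.
Compute d/(2d−n) = 10/4 ≈ 2.5000.
⌊d/(2d−n)⌋ = 2.
Plotkin bound: M ≤ 2·2 = 4.
Given |C| = 2, check: satisfied.
This |C| is below the Plotkin bound.


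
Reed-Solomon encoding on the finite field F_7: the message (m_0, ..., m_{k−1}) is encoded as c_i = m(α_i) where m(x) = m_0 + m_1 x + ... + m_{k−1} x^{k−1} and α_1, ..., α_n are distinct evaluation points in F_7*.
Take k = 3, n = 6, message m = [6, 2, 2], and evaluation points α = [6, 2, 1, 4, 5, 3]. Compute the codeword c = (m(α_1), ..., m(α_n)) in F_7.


c = [6, 4, 3, 4, 3, 2]

Message polynomial: m(x) = 6 + 2·x + 2·x^2 (mod 7).
For each evaluation point α_i, compute m(α_i) mod 7:
  α_1 = 6: Horner steps 2 → 0 → 6, so m(6) = 6.
  α_2 = 2: Horner steps 2 → 6 → 4, so m(2) = 4.
  α_3 = 1: Horner steps 2 → 4 → 3, so m(1) = 3.
  α_4 = 4: Horner steps 2 → 3 → 4, so m(4) = 4.
  α_5 = 5: Horner steps 2 → 5 → 3, so m(5) = 3.
  α_6 = 3: Horner steps 2 → 1 → 2, so m(3) = 2.
Codeword c = [6, 4, 3, 4, 3, 2] ∈ F_7^6.


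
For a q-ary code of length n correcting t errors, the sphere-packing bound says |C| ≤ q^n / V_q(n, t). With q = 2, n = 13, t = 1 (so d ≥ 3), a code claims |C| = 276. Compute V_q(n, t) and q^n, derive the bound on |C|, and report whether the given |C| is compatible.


V_q(n, t) = 14, q^n = 8192, Hamming bound = 585, |C| = 276 ≤ bound (satisfied).

Step 1: Compute V_q(n, t) = Σ_{j=0}^1 C(n, j) (q−1)^j.
  j = 0: C(13,0)·(1)^0 = 1·1 = 1.
  j = 1: C(13,1)·(1)^1 = 13·1 = 13.
  V_q(n, t) = 1 + 13 = 14.
Step 2: q^n = 2^13 = 8192.
Step 3: Hamming bound ⌊q^n / V_q(n,t)⌋ = ⌊8192/14⌋ = 585.
Step 4: Compare |C| = 276 to 585: satisfied.
The claimed |C| lies below the Hamming bound.


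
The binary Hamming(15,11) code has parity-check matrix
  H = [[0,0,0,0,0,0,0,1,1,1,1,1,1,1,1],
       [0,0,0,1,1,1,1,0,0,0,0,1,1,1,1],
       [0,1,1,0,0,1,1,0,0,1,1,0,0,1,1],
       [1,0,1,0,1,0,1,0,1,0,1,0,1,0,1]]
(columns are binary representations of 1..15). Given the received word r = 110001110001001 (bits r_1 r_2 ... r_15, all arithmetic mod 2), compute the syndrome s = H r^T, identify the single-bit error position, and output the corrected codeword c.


s = (1, 0, 0, 1)^T, error position = 9, corrected codeword c = 110001111001001

Compute s = H r^T mod 2 one row at a time:
  s_1 = 1 + 0 + 0 + 0 + 1 + 0 + 0 + 1 = 3 ≡ 1 (mod 2).
  s_2 = 0 + 0 + 1 + 1 + 1 + 0 + 0 + 1 = 4 ≡ 0 (mod 2).
  s_3 = 1 + 0 + 1 + 1 + 0 + 0 + 0 + 1 = 4 ≡ 0 (mod 2).
  s_4 = 1 + 0 + 0 + 1 + 0 + 0 + 0 + 1 = 3 ≡ 1 (mod 2).
s = (1, 0, 0, 1)^T — this equals column 9 of H (binary 1001), so error is at position 9.
Correct: flip bit 9 of r = 110001110001001 to get c = 110001111001001.


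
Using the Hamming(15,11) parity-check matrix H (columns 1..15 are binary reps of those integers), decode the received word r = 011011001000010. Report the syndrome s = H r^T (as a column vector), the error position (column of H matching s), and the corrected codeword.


s = (0, 1, 0, 1)^T, error position = 5, corrected codeword c = 011001001000010

Compute s = H r^T mod 2 one row at a time:
  s_1 = 0 + 1 + 0 + 0 + 0 + 0 + 1 + 0 = 2 ≡ 0 (mod 2).
  s_2 = 0 + 1 + 1 + 0 + 0 + 0 + 1 + 0 = 3 ≡ 1 (mod 2).
  s_3 = 1 + 1 + 1 + 0 + 0 + 0 + 1 + 0 = 4 ≡ 0 (mod 2).
  s_4 = 0 + 1 + 1 + 0 + 1 + 0 + 0 + 0 = 3 ≡ 1 (mod 2).
s = (0, 1, 0, 1)^T — this equals column 5 of H (binary 0101), so error is at position 5.
Correct: flip bit 5 of r = 011011001000010 to get c = 011001001000010.


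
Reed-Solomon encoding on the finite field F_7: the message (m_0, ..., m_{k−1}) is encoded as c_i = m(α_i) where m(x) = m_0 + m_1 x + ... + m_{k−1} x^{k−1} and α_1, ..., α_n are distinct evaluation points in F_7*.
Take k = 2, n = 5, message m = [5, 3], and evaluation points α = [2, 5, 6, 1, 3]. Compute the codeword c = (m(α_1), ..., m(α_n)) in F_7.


c = [4, 6, 2, 1, 0]

Message polynomial: m(x) = 5 + 3·x (mod 7).
For each evaluation point α_i, compute m(α_i) mod 7:
  α_1 = 2: Horner steps 3 → 4, so m(2) = 4.
  α_2 = 5: Horner steps 3 → 6, so m(5) = 6.
  α_3 = 6: Horner steps 3 → 2, so m(6) = 2.
  α_4 = 1: Horner steps 3 → 1, so m(1) = 1.
  α_5 = 3: Horner steps 3 → 0, so m(3) = 0.
Codeword c = [4, 6, 2, 1, 0] ∈ F_7^5.


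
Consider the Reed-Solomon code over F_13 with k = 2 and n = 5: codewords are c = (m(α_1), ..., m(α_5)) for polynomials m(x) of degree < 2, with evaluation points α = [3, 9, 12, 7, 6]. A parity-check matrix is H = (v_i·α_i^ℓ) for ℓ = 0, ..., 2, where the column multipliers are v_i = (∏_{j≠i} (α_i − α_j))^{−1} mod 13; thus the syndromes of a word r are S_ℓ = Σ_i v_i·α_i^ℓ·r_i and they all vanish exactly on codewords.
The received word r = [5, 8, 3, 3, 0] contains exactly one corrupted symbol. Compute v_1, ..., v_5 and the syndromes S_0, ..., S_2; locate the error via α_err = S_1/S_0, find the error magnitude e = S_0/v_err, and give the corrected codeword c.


S = (9, 11, 12), error at position 4, error magnitude e = 9, c = [5, 8, 3, 7, 0].

Step 1: column multipliers v_i = (∏_{j≠i}(α_i − α_j))^{−1} mod 13.
  i = 1 (α = 3): (3−9)(3−12)(3−7)(3−6) = (−6)·(−9)·(−4)·(−3) = 648 ≡ 11, so v_1 = 11^{−1} = 6 (mod 13).
  i = 2 (α = 9): (9−3)(9−12)(9−7)(9−6) = 6·(−3)·2·3 = −108 ≡ 9, so v_2 = 9^{−1} = 3 (mod 13).
  i = 3 (α = 12): (12−3)(12−9)(12−7)(12−6) = 9·3·5·6 = 810 ≡ 4, so v_3 = 4^{−1} = 10 (mod 13).
  i = 4 (α = 7): (7−3)(7−9)(7−12)(7−6) = 4·(−2)·(−5)·1 = 40 ≡ 1, so v_4 = 1^{−1} = 1 (mod 13).
  i = 5 (α = 6): (6−3)(6−9)(6−12)(6−7) = 3·(−3)·(−6)·(−1) = −54 ≡ 11, so v_5 = 11^{−1} = 6 (mod 13).
  v = [6, 3, 10, 1, 6].
Step 2: syndromes of r = [5, 8, 3, 3, 0] (all sums mod 13).
  S_0 = Σ v_i r_i = 6·5 + 3·8 + 10·3 + 1·3 + 6·0 = 87 ≡ 9.
  S_1 = Σ v_i α_i r_i = 6·3·5 + 3·9·8 + 10·12·3 + 1·7·3 + 6·6·0 = 687 ≡ 11.
  α_i^2 mod 13 = [9, 3, 1, 10, 10].
  S_2 = Σ v_i α_i^2 r_i = 6·9·5 + 3·3·8 + 10·1·3 + 1·10·3 + 6·10·0 = 402 ≡ 12.
  S = (9, 11, 12) ≠ 0, so r is not a codeword (an error is present).
Step 3: locate the error. For a single error e at position i, S_ℓ = v_i·e·α_i^ℓ, so α_err = S_1/S_0.
  S_0^{−1} = 9^{−1} = 3 (mod 13), so α_err = 11·3 = 33 ≡ 7 = α_4. Error position i = 4.
  Consistency check: S_2/S_1 = 12·6 = 72 ≡ 7 = α_err ✓ (single-error assumption holds).
Step 4: error magnitude e = S_0/v_4 = S_0·∏_{j≠4}(α_4 − α_j) = 9·1 = 9 ≡ 9 (mod 13).
Step 5: correct position 4: c_4 = r_4 − e = 3 − 9 ≡ 7 (mod 13). Hence c = [5, 8, 3, 7, 0].
  Check: interpolating c through the α_i gives m(x) = 10 + 7·x (degree < 2) with m(α_i) = c_i for every i, so c is indeed a codeword.


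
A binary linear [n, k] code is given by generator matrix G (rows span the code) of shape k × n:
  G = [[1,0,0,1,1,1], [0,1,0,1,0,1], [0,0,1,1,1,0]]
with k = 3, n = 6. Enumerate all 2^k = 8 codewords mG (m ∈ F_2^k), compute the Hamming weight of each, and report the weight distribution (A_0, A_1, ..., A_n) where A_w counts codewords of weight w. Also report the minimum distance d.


Weight distribution: A_0 = 1, A_3 = 4, A_4 = 3. Minimum distance d = 3.

Enumerate all 2^3 = 8 messages m ∈ F_2^3.
For each, compute codeword c = mG in F_2^6, then tally its weight.
  m = 000 → c = 000000, weight = 0.
  m = 100 → c = 100111, weight = 4.
  m = 010 → c = 010101, weight = 3.
  m = 110 → c = 110010, weight = 3.
  m = 001 → c = 001110, weight = 3.
  m = 101 → c = 101001, weight = 3.
  m = 011 → c = 011011, weight = 4.
  m = 111 → c = 111100, weight = 4.
Tally weights:
  weight 0: 1 codewords.
  weight 3: 4 codewords.
  weight 4: 3 codewords.
Minimum distance d = smallest w > 0 with A_w > 0 = 3.
Sanity: Σ A_w = 8 = 2^3 = 8 ✓.


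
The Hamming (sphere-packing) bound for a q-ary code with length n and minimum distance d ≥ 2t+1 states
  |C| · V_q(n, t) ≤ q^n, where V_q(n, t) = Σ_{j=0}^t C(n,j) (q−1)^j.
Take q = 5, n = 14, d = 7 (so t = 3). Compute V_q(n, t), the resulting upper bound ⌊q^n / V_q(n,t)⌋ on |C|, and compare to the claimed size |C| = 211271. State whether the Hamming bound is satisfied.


V_q(n, t) = 24809, q^n = 6103515625, Hamming bound = 246020, |C| = 211271 ≤ bound (satisfied).

Step 1: Compute V_q(n, t) = Σ_{j=0}^3 C(n, j) (q−1)^j.
  j = 0: C(14,0)·(4)^0 = 1·1 = 1.
  j = 1: C(14,1)·(4)^1 = 14·4 = 56.
  j = 2: C(14,2)·(4)^2 = 91·16 = 1456.
  j = 3: C(14,3)·(4)^3 = 364·64 = 23296.
  V_q(n, t) = 1 + 56 + 1456 + 23296 = 24809.
Step 2: q^n = 5^14 = 6103515625.
Step 3: Hamming bound ⌊q^n / V_q(n,t)⌋ = ⌊6103515625/24809⌋ = 246020.
Step 4: Compare |C| = 211271 to 246020: satisfied.
The claimed |C| lies below the Hamming bound.


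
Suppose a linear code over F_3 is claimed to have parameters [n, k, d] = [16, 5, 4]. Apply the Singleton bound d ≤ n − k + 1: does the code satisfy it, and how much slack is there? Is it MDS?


Singleton RHS = n − k + 1 = 12, slack = 8, bound satisfied, not MDS.

Singleton bound: d ≤ n − k + 1.
Here n = 16, k = 5, so n − k + 1 = 12.
Given d = 4, check d ≤ 12: YES.
Slack = (n − k + 1) − d = 8.
The code is NOT MDS (slack = 8 > 0).
Description: the claimed parameters are [16, 5, 4]_3; such a code would be non-MDS.


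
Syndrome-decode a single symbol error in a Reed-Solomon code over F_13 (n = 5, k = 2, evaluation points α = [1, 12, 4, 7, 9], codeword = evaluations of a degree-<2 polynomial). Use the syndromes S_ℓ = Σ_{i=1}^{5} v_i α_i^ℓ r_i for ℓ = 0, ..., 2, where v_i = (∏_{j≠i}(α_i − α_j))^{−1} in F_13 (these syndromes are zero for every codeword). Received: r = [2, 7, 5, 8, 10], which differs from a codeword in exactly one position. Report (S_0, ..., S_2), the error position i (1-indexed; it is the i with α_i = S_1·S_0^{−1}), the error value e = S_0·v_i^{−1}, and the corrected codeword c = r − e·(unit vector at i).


S = (1, 12, 1), error at position 2, error magnitude e = 7, c = [2, 0, 5, 8, 10].

Step 1: column multipliers v_i = (∏_{j≠i}(α_i − α_j))^{−1} mod 13.
  i = 1 (α = 1): (1−12)(1−4)(1−7)(1−9) = (−11)·(−3)·(−6)·(−8) = 1584 ≡ 11, so v_1 = 11^{−1} = 6 (mod 13).
  i = 2 (α = 12): (12−1)(12−4)(12−7)(12−9) = 11·8·5·3 = 1320 ≡ 7, so v_2 = 7^{−1} = 2 (mod 13).
  i = 3 (α = 4): (4−1)(4−12)(4−7)(4−9) = 3·(−8)·(−3)·(−5) = −360 ≡ 4, so v_3 = 4^{−1} = 10 (mod 13).
  i = 4 (α = 7): (7−1)(7−12)(7−4)(7−9) = 6·(−5)·3·(−2) = 180 ≡ 11, so v_4 = 11^{−1} = 6 (mod 13).
  i = 5 (α = 9): (9−1)(9−12)(9−4)(9−7) = 8·(−3)·5·2 = −240 ≡ 7, so v_5 = 7^{−1} = 2 (mod 13).
  v = [6, 2, 10, 6, 2].
Step 2: syndromes of r = [2, 7, 5, 8, 10] (all sums mod 13).
  S_0 = Σ v_i r_i = 6·2 + 2·7 + 10·5 + 6·8 + 2·10 = 144 ≡ 1.
  S_1 = Σ v_i α_i r_i = 6·1·2 + 2·12·7 + 10·4·5 + 6·7·8 + 2·9·10 = 896 ≡ 12.
  α_i^2 mod 13 = [1, 1, 3, 10, 3].
  S_2 = Σ v_i α_i^2 r_i = 6·1·2 + 2·1·7 + 10·3·5 + 6·10·8 + 2·3·10 = 716 ≡ 1.
  S = (1, 12, 1) ≠ 0, so r is not a codeword (an error is present).
Step 3: locate the error. For a single error e at position i, S_ℓ = v_i·e·α_i^ℓ, so α_err = S_1/S_0.
  S_0^{−1} = 1^{−1} = 1 (mod 13), so α_err = 12·1 = 12 ≡ 12 = α_2. Error position i = 2.
  Consistency check: S_2/S_1 = 1·12 = 12 ≡ 12 = α_err ✓ (single-error assumption holds).
Step 4: error magnitude e = S_0/v_2 = S_0·∏_{j≠2}(α_2 − α_j) = 1·7 = 7 ≡ 7 (mod 13).
Step 5: correct position 2: c_2 = r_2 − e = 7 − 7 ≡ 0 (mod 13). Hence c = [2, 0, 5, 8, 10].
  Check: interpolating c through the α_i gives m(x) = 1 + 1·x (degree < 2) with m(α_i) = c_i for every i, so c is indeed a codeword.
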